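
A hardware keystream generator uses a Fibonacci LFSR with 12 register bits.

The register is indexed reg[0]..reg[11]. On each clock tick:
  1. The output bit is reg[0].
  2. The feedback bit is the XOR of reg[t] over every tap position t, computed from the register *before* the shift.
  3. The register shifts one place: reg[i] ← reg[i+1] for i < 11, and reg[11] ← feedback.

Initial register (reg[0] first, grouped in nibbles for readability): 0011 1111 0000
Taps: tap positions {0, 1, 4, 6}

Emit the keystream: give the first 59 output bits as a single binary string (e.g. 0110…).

k : reg_k → out_k, fb_k
0: 001111110000 → 0, fb=0
1: 011111100000 → 0, fb=1
2: 111111000001 → 1, fb=1
3: 111110000011 → 1, fb=1
4: 111100000111 → 1, fb=0
5: 111000001110 → 1, fb=0
6: 110000011100 → 1, fb=0
7: 100000111000 → 1, fb=0
8: 000001110000 → 0, fb=1
9: 000011100001 → 0, fb=0
10: 000111000010 → 0, fb=1
11: 001110000101 → 0, fb=1
12: 011100001011 → 0, fb=1
13: 111000010111 → 1, fb=0
14: 110000101110 → 1, fb=1
15: 100001011101 → 1, fb=1
16: 000010111011 → 0, fb=0
17: 000101110110 → 0, fb=1
18: 001011101101 → 0, fb=0
19: 010111011010 → 0, fb=0
20: 101110110100 → 1, fb=1
21: 011101101001 → 0, fb=0
22: 111011010010 → 1, fb=1
23: 110110100101 → 1, fb=0
24: 101101001010 → 1, fb=1
25: 011010010101 → 0, fb=0
26: 110100101010 → 1, fb=1
27: 101001010101 → 1, fb=1
28: 010010101011 → 0, fb=1
29: 100101010111 → 1, fb=1
30: 001010101111 → 0, fb=0
31: 010101011110 → 0, fb=1
32: 101010111101 → 1, fb=1
33: 010101111011 → 0, fb=0
34: 101011110110 → 1, fb=1
35: 010111101101 → 0, fb=1
36: 101111011011 → 1, fb=0
37: 011110110110 → 0, fb=1
38: 111101101101 → 1, fb=1
39: 111011011011 → 1, fb=1
40: 110110110111 → 1, fb=0
41: 101101101110 → 1, fb=0
42: 011011011100 → 0, fb=0
43: 110110111000 → 1, fb=0
44: 101101110000 → 1, fb=0
45: 011011100000 → 0, fb=1
46: 110111000001 → 1, fb=1
47: 101110000011 → 1, fb=0
48: 011100000110 → 0, fb=1
49: 111000001101 → 1, fb=0
50: 110000011010 → 1, fb=0
51: 100000110100 → 1, fb=0
52: 000001101000 → 0, fb=1
53: 000011010001 → 0, fb=1
54: 000110100011 → 0, fb=0
55: 001101000110 → 0, fb=0
56: 011010001100 → 0, fb=0
57: 110100011000 → 1, fb=0
58: 101000110000 → 1, fb=0

00111111000001110000101110110100101010111101101101110000011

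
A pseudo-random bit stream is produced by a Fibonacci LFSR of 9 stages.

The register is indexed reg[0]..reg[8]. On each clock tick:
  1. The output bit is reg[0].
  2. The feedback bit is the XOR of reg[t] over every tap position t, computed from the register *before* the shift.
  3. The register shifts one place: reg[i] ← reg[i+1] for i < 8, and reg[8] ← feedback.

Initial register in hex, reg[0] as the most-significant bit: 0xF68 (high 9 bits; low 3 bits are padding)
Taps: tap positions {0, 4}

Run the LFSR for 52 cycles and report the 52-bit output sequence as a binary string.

tick  register→output (feedback)
  0  111101101→1 (1)
  1  111011011→1 (0)
  2  110110110→1 (0)
  3  101101100→1 (1)
  4  011011001→0 (1)
  5  110110011→1 (0)
  6  101100110→1 (1)
  7  011001101→0 (0)
  8  110011010→1 (0)
  9  100110100→1 (0)
 10  001101000→0 (0)
 11  011010000→0 (1)
 12  110100001→1 (1)
 13  101000011→1 (1)
 14  010000111→0 (0)
 15  100001110→1 (1)
 16  000011101→0 (1)
 17  000111011→0 (1)
 18  001110111→0 (1)
 19  011101111→0 (0)
 20  111011110→1 (0)
 21  110111100→1 (0)
 22  101111000→1 (0)
 23  011110000→0 (1)
 24  111100001→1 (1)
 25  111000011→1 (1)
 26  110000111→1 (1)
 27  100001111→1 (1)
 28  000011111→0 (1)
 29  000111111→0 (1)
 30  001111111→0 (1)
 31  011111111→0 (1)
 32  111111111→1 (0)
 33  111111110→1 (0)
 34  111111100→1 (0)
 35  111111000→1 (0)
 36  111110000→1 (0)
 37  111100000→1 (1)
 38  111000001→1 (1)
 39  110000011→1 (1)
 40  100000111→1 (1)
 41  000001111→0 (0)
 42  000011110→0 (1)
 43  000111101→0 (1)
 44  001111011→0 (1)
 45  011110111→0 (1)
 46  111101111→1 (1)
 47  111011111→1 (0)
 48  110111110→1 (0)
 49  101111100→1 (0)
 50  011111000→0 (1)
 51  111110001→1 (0)

1111011011001101000011101111000011111111100000111101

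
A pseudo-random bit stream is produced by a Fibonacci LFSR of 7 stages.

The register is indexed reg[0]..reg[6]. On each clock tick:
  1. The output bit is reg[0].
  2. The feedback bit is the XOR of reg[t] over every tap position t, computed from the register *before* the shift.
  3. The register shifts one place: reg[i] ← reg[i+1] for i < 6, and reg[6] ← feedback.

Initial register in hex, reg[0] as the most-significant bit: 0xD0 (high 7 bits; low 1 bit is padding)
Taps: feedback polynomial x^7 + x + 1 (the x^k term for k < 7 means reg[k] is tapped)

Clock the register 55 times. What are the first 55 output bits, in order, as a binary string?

k : reg_k → out_k, fb_k
0: 1101000 → 1, fb=0
1: 1010000 → 1, fb=1
2: 0100001 → 0, fb=1
3: 1000011 → 1, fb=1
4: 0000111 → 0, fb=0
5: 0001110 → 0, fb=0
6: 0011100 → 0, fb=0
7: 0111000 → 0, fb=1
8: 1110001 → 1, fb=0
9: 1100010 → 1, fb=0
10: 1000100 → 1, fb=1
11: 0001001 → 0, fb=0
12: 0010010 → 0, fb=0
13: 0100100 → 0, fb=1
14: 1001001 → 1, fb=1
15: 0010011 → 0, fb=0
16: 0100110 → 0, fb=1
17: 1001101 → 1, fb=1
18: 0011011 → 0, fb=0
19: 0110110 → 0, fb=1
20: 1101101 → 1, fb=0
21: 1011010 → 1, fb=1
22: 0110101 → 0, fb=1
23: 1101011 → 1, fb=0
24: 1010110 → 1, fb=1
25: 0101101 → 0, fb=1
26: 1011011 → 1, fb=1
27: 0110111 → 0, fb=1
28: 1101111 → 1, fb=0
29: 1011110 → 1, fb=1
30: 0111101 → 0, fb=1
31: 1111011 → 1, fb=0
32: 1110110 → 1, fb=0
33: 1101100 → 1, fb=0
34: 1011000 → 1, fb=1
35: 0110001 → 0, fb=1
36: 1100011 → 1, fb=0
37: 1000110 → 1, fb=1
38: 0001101 → 0, fb=0
39: 0011010 → 0, fb=0
40: 0110100 → 0, fb=1
41: 1101001 → 1, fb=0
42: 1010010 → 1, fb=1
43: 0100101 → 0, fb=1
44: 1001011 → 1, fb=1
45: 0010111 → 0, fb=0
46: 0101110 → 0, fb=1
47: 1011101 → 1, fb=1
48: 0111011 → 0, fb=1
49: 1110111 → 1, fb=0
50: 1101110 → 1, fb=0
51: 1011100 → 1, fb=1
52: 0111001 → 0, fb=1
53: 1110011 → 1, fb=0
54: 1100110 → 1, fb=0

1101000011100010010011011010110111101100011010010111011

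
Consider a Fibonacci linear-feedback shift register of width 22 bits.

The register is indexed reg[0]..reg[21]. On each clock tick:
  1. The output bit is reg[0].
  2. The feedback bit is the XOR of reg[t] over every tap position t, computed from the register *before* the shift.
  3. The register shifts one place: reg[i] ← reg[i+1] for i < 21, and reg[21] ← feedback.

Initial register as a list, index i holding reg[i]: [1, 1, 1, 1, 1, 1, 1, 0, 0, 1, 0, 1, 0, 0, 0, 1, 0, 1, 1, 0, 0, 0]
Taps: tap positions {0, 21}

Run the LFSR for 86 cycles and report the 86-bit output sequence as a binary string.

11111110010100010110001010101110011110010000110011010001010001111101110110000110000101

tick  register→output (feedback)
  0  1111111001010001011000→1 (1)
  1  1111110010100010110001→1 (0)
  2  1111100101000101100010→1 (1)
  3  1111001010001011000101→1 (0)
  4  1110010100010110001010→1 (1)
  5  1100101000101100010101→1 (0)
  6  1001010001011000101010→1 (1)
  7  0010100010110001010101→0 (1)
  8  0101000101100010101011→0 (1)
  9  1010001011000101010111→1 (0)
 10  0100010110001010101110→0 (0)
 11  1000101100010101011100→1 (1)
 12  0001011000101010111001→0 (1)
 13  0010110001010101110011→0 (1)
 14  0101100010101011100111→0 (1)
 15  1011000101010111001111→1 (0)
 16  0110001010101110011110→0 (0)
 17  1100010101011100111100→1 (1)
 18  1000101010111001111001→1 (0)
 19  0001010101110011110010→0 (0)
 20  0010101011100111100100→0 (0)
 21  0101010111001111001000→0 (0)
 22  1010101110011110010000→1 (1)
 23  0101011100111100100001→0 (1)
 24  1010111001111001000011→1 (0)
 25  0101110011110010000110→0 (0)
 26  1011100111100100001100→1 (1)
 27  0111001111001000011001→0 (1)
 28  1110011110010000110011→1 (0)
 29  1100111100100001100110→1 (1)
 30  1001111001000011001101→1 (0)
 31  0011110010000110011010→0 (0)
 32  0111100100001100110100→0 (0)
 33  1111001000011001101000→1 (1)
 34  1110010000110011010001→1 (0)
 35  1100100001100110100010→1 (1)
 36  1001000011001101000101→1 (0)
 37  0010000110011010001010→0 (0)
 38  0100001100110100010100→0 (0)
 39  1000011001101000101000→1 (1)
 40  0000110011010001010001→0 (1)
 41  0001100110100010100011→0 (1)
 42  0011001101000101000111→0 (1)
 43  0110011010001010001111→0 (1)
 44  1100110100010100011111→1 (0)
 45  1001101000101000111110→1 (1)
 46  0011010001010001111101→0 (1)
 47  0110100010100011111011→0 (1)
 48  1101000101000111110111→1 (0)
 49  1010001010001111101110→1 (1)
 50  0100010100011111011101→0 (1)
 51  1000101000111110111011→1 (0)
 52  0001010001111101110110→0 (0)
 53  0010100011111011101100→0 (0)
 54  0101000111110111011000→0 (0)
 55  1010001111101110110000→1 (1)
 56  0100011111011101100001→0 (1)
 57  1000111110111011000011→1 (0)
 58  0001111101110110000110→0 (0)
 59  0011111011101100001100→0 (0)
 60  0111110111011000011000→0 (0)
 61  1111101110110000110000→1 (1)
 62  1111011101100001100001→1 (0)
 63  1110111011000011000010→1 (1)
 64  1101110110000110000101→1 (0)
 65  1011101100001100001010→1 (1)
 66  0111011000011000010101→0 (1)
 67  1110110000110000101011→1 (0)
 68  1101100001100001010110→1 (1)
 69  1011000011000010101101→1 (0)
 70  0110000110000101011010→0 (0)
 71  1100001100001010110100→1 (1)
 72  1000011000010101101001→1 (0)
 73  0000110000101011010010→0 (0)
 74  0001100001010110100100→0 (0)
 75  0011000010101101001000→0 (0)
 76  0110000101011010010000→0 (0)
 77  1100001010110100100000→1 (1)
 78  1000010101101001000001→1 (0)
 79  0000101011010010000010→0 (0)
 80  0001010110100100000100→0 (0)
 81  0010101101001000001000→0 (0)
 82  0101011010010000010000→0 (0)
 83  1010110100100000100000→1 (1)
 84  0101101001000001000001→0 (1)
 85  1011010010000010000011→1 (0)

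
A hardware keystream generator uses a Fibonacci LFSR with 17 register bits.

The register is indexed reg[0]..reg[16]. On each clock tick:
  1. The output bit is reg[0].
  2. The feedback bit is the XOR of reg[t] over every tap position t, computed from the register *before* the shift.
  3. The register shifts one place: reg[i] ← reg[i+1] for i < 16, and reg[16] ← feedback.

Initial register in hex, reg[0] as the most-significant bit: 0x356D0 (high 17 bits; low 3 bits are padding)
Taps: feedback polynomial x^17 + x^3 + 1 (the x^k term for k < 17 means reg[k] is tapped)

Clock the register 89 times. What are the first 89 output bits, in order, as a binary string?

00110101011011010100111100000011100110111000111110100011111110010101111000011001110101110

k : reg_k → out_k, fb_k
0: 00110101011011010 → 0, fb=1
1: 01101010110110101 → 0, fb=0
2: 11010101101101010 → 1, fb=0
3: 10101011011010100 → 1, fb=1
4: 01010110110101001 → 0, fb=1
5: 10101101101010011 → 1, fb=1
6: 01011011010100111 → 0, fb=1
7: 10110110101001111 → 1, fb=0
8: 01101101010011110 → 0, fb=0
9: 11011010100111100 → 1, fb=0
10: 10110101001111000 → 1, fb=0
11: 01101010011110000 → 0, fb=0
12: 11010100111100000 → 1, fb=0
13: 10101001111000000 → 1, fb=1
14: 01010011110000001 → 0, fb=1
15: 10100111100000011 → 1, fb=1
16: 01001111000000111 → 0, fb=0
17: 10011110000001110 → 1, fb=0
18: 00111100000011100 → 0, fb=1
19: 01111000000111001 → 0, fb=1
20: 11110000001110011 → 1, fb=0
21: 11100000011100110 → 1, fb=1
22: 11000000111001101 → 1, fb=1
23: 10000001110011011 → 1, fb=1
24: 00000011100110111 → 0, fb=0
25: 00000111001101110 → 0, fb=0
26: 00001110011011100 → 0, fb=0
27: 00011100110111000 → 0, fb=1
28: 00111001101110001 → 0, fb=1
29: 01110011011100011 → 0, fb=1
30: 11100110111000111 → 1, fb=1
31: 11001101110001111 → 1, fb=1
32: 10011011100011111 → 1, fb=0
33: 00110111000111110 → 0, fb=1
34: 01101110001111101 → 0, fb=0
35: 11011100011111010 → 1, fb=0
36: 10111000111110100 → 1, fb=0
37: 01110001111101000 → 0, fb=1
38: 11100011111010001 → 1, fb=1
39: 11000111110100011 → 1, fb=1
40: 10001111101000111 → 1, fb=1
41: 00011111010001111 → 0, fb=1
42: 00111110100011111 → 0, fb=1
43: 01111101000111111 → 0, fb=1
44: 11111010001111111 → 1, fb=0
45: 11110100011111110 → 1, fb=0
46: 11101000111111100 → 1, fb=1
47: 11010001111111001 → 1, fb=0
48: 10100011111110010 → 1, fb=1
49: 01000111111100101 → 0, fb=0
50: 10001111111001010 → 1, fb=1
51: 00011111110010101 → 0, fb=1
52: 00111111100101011 → 0, fb=1
53: 01111111001010111 → 0, fb=1
54: 11111110010101111 → 1, fb=0
55: 11111100101011110 → 1, fb=0
56: 11111001010111100 → 1, fb=0
57: 11110010101111000 → 1, fb=0
58: 11100101011110000 → 1, fb=1
59: 11001010111100001 → 1, fb=1
60: 10010101111000011 → 1, fb=0
61: 00101011110000110 → 0, fb=0
62: 01010111100001100 → 0, fb=1
63: 10101111000011001 → 1, fb=1
64: 01011110000110011 → 0, fb=1
65: 10111100001100111 → 1, fb=0
66: 01111000011001110 → 0, fb=1
67: 11110000110011101 → 1, fb=0
68: 11100001100111010 → 1, fb=1
69: 11000011001110101 → 1, fb=1
70: 10000110011101011 → 1, fb=1
71: 00001100111010111 → 0, fb=0
72: 00011001110101110 → 0, fb=1
73: 00110011101011101 → 0, fb=1
74: 01100111010111011 → 0, fb=0
75: 11001110101110110 → 1, fb=1
76: 10011101011101101 → 1, fb=0
77: 00111010111011010 → 0, fb=1
78: 01110101110110101 → 0, fb=1
79: 11101011101101011 → 1, fb=1
80: 11010111011010111 → 1, fb=0
81: 10101110110101110 → 1, fb=1
82: 01011101101011101 → 0, fb=1
83: 10111011010111011 → 1, fb=0
84: 01110110101110110 → 0, fb=1
85: 11101101011101101 → 1, fb=1
86: 11011010111011011 → 1, fb=0
87: 10110101110110110 → 1, fb=0
88: 01101011101101100 → 0, fb=0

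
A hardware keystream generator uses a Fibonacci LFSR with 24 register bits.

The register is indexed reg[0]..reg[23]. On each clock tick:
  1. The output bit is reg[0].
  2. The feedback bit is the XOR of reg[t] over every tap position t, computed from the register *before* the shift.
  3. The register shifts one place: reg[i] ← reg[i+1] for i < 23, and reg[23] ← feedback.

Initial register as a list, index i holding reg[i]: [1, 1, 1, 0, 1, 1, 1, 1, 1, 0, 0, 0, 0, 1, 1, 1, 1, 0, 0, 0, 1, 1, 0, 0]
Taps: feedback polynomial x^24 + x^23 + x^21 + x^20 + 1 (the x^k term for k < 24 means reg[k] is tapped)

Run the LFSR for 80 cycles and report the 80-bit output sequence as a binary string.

k : reg_k → out_k, fb_k
0: 111011111000011110001100 → 1, fb=1
1: 110111110000111100011001 → 1, fb=1
2: 101111100001111000110011 → 1, fb=0
3: 011111000011110001100110 → 0, fb=1
4: 111110000111100011001101 → 1, fb=0
5: 111100001111000110011010 → 1, fb=0
6: 111000011110001100110100 → 1, fb=0
7: 110000111100011001101000 → 1, fb=0
8: 100001111000110011010000 → 1, fb=1
9: 000011110001100110100001 → 0, fb=1
10: 000111100011001101000011 → 0, fb=1
11: 001111000110011010000111 → 0, fb=0
12: 011110001100110100001110 → 0, fb=0
13: 111100011001101000011100 → 1, fb=1
14: 111000110011010000111001 → 1, fb=1
15: 110001100110100001110011 → 1, fb=0
16: 100011001101000011100110 → 1, fb=0
17: 000110011010000111001100 → 0, fb=0
18: 001100110100001110011000 → 0, fb=1
19: 011001101000011100110001 → 0, fb=1
20: 110011010000111001100011 → 1, fb=0
21: 100110100001110011000110 → 1, fb=0
22: 001101000011100110001100 → 0, fb=0
23: 011010000111001100011000 → 0, fb=1
24: 110100001110011000110001 → 1, fb=0
25: 101000011100110001100010 → 1, fb=1
26: 010000111001100011000101 → 0, fb=0
27: 100001110011000110001010 → 1, fb=0
28: 000011100110001100010100 → 0, fb=1
29: 000111001100011000101001 → 0, fb=0
30: 001110011000110001010010 → 0, fb=0
31: 011100110001100010100100 → 0, fb=1
32: 111001100011000101001001 → 1, fb=1
33: 110011000110001010010011 → 1, fb=0
34: 100110001100010100100110 → 1, fb=0
35: 001100011000101001001100 → 0, fb=0
36: 011000110001010010011000 → 0, fb=1
37: 110001100010100100110001 → 1, fb=0
38: 100011000101001001100010 → 1, fb=1
39: 000110001010010011000101 → 0, fb=0
40: 001100010100100110001010 → 0, fb=1
41: 011000101001001100010101 → 0, fb=0
42: 110001010010011000101010 → 1, fb=0
43: 100010100100110001010100 → 1, fb=0
44: 000101001001100010101000 → 0, fb=1
45: 001010010011000101010001 → 0, fb=1
46: 010100100110001010100011 → 0, fb=1
47: 101001001100010101000111 → 1, fb=1
48: 010010011000101010001111 → 0, fb=1
49: 100100110001010100011111 → 1, fb=0
50: 001001100010101000111110 → 0, fb=0
51: 010011000101010001111100 → 0, fb=0
52: 100110001010100011111000 → 1, fb=0
53: 001100010101000111110000 → 0, fb=0
54: 011000101010001111100000 → 0, fb=0
55: 110001010100011111000000 → 1, fb=1
56: 100010101000111110000001 → 1, fb=0
57: 000101010001111100000010 → 0, fb=0
58: 001010100011111000000100 → 0, fb=1
59: 010101000111110000001001 → 0, fb=0
60: 101010001111100000010010 → 1, fb=1
61: 010100011111000000100101 → 0, fb=0
62: 101000111110000001001010 → 1, fb=0
63: 010001111100000010010100 → 0, fb=1
64: 100011111000000100101001 → 1, fb=1
65: 000111110000001001010011 → 0, fb=1
66: 001111100000010010100111 → 0, fb=0
67: 011111000000100101001110 → 0, fb=0
68: 111110000001001010011100 → 1, fb=1
69: 111100000010010100111001 → 1, fb=1
70: 111000000100101001110011 → 1, fb=0
71: 110000001001010011100110 → 1, fb=0
72: 100000010010100111001100 → 1, fb=1
73: 000000100101001110011001 → 0, fb=0
74: 000001001010011100110010 → 0, fb=0
75: 000010010100111001100100 → 0, fb=1
76: 000100101001110011001001 → 0, fb=0
77: 001001010011100110010010 → 0, fb=0
78: 010010100111001100100100 → 0, fb=1
79: 100101001110011001001001 → 1, fb=1

11101111100001111000110011010000111001100011000101001001100010101000111110000001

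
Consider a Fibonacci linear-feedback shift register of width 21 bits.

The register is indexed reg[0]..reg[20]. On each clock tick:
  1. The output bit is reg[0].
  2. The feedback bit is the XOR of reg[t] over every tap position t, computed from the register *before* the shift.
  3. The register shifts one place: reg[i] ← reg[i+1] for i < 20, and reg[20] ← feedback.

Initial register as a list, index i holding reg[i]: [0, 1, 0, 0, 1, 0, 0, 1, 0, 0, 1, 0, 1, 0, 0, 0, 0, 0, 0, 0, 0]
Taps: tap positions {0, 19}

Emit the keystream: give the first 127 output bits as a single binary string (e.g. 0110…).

0100100100101000000000101111010001010101010001100010100010001000001111101111101011111110011011001110110011000011100001101101001

step | reg (before) | out | fb
   0 | 010010010010100000000 | 0 | 0
   1 | 100100100101000000000 | 1 | 1
   2 | 001001001010000000001 | 0 | 0
   3 | 010010010100000000010 | 0 | 1
   4 | 100100101000000000101 | 1 | 1
   5 | 001001010000000001011 | 0 | 1
   6 | 010010100000000010111 | 0 | 1
   7 | 100101000000000101111 | 1 | 0
   8 | 001010000000001011110 | 0 | 1
   9 | 010100000000010111101 | 0 | 0
  10 | 101000000000101111010 | 1 | 0
  11 | 010000000001011110100 | 0 | 0
  12 | 100000000010111101000 | 1 | 1
  13 | 000000000101111010001 | 0 | 0
  14 | 000000001011110100010 | 0 | 1
  15 | 000000010111101000101 | 0 | 0
  16 | 000000101111010001010 | 0 | 1
  17 | 000001011110100010101 | 0 | 0
  18 | 000010111101000101010 | 0 | 1
  19 | 000101111010001010101 | 0 | 0
  20 | 001011110100010101010 | 0 | 1
  21 | 010111101000101010101 | 0 | 0
  22 | 101111010001010101010 | 1 | 0
  23 | 011110100010101010100 | 0 | 0
  24 | 111101000101010101000 | 1 | 1
  25 | 111010001010101010001 | 1 | 1
  26 | 110100010101010100011 | 1 | 0
  27 | 101000101010101000110 | 1 | 0
  28 | 010001010101010001100 | 0 | 0
  29 | 100010101010100011000 | 1 | 1
  30 | 000101010101000110001 | 0 | 0
  31 | 001010101010001100010 | 0 | 1
  32 | 010101010100011000101 | 0 | 0
  33 | 101010101000110001010 | 1 | 0
  34 | 010101010001100010100 | 0 | 0
  35 | 101010100011000101000 | 1 | 1
  36 | 010101000110001010001 | 0 | 0
  37 | 101010001100010100010 | 1 | 0
  38 | 010100011000101000100 | 0 | 0
  39 | 101000110001010001000 | 1 | 1
  40 | 010001100010100010001 | 0 | 0
  41 | 100011000101000100010 | 1 | 0
  42 | 000110001010001000100 | 0 | 0
  43 | 001100010100010001000 | 0 | 0
  44 | 011000101000100010000 | 0 | 0
  45 | 110001010001000100000 | 1 | 1
  46 | 100010100010001000001 | 1 | 1
  47 | 000101000100010000011 | 0 | 1
  48 | 001010001000100000111 | 0 | 1
  49 | 010100010001000001111 | 0 | 1
  50 | 101000100010000011111 | 1 | 0
  51 | 010001000100000111110 | 0 | 1
  52 | 100010001000001111101 | 1 | 1
  53 | 000100010000011111011 | 0 | 1
  54 | 001000100000111110111 | 0 | 1
  55 | 010001000001111101111 | 0 | 1
  56 | 100010000011111011111 | 1 | 0
  57 | 000100000111110111110 | 0 | 1
  58 | 001000001111101111101 | 0 | 0
  59 | 010000011111011111010 | 0 | 1
  60 | 100000111110111110101 | 1 | 1
  61 | 000001111101111101011 | 0 | 1
  62 | 000011111011111010111 | 0 | 1
  63 | 000111110111110101111 | 0 | 1
  64 | 001111101111101011111 | 0 | 1
  65 | 011111011111010111111 | 0 | 1
  66 | 111110111110101111111 | 1 | 0
  67 | 111101111101011111110 | 1 | 0
  68 | 111011111010111111100 | 1 | 1
  69 | 110111110101111111001 | 1 | 1
  70 | 101111101011111110011 | 1 | 0
  71 | 011111010111111100110 | 0 | 1
  72 | 111110101111111001101 | 1 | 1
  73 | 111101011111110011011 | 1 | 0
  74 | 111010111111100110110 | 1 | 0
  75 | 110101111111001101100 | 1 | 1
  76 | 101011111110011011001 | 1 | 1
  77 | 010111111100110110011 | 0 | 1
  78 | 101111111001101100111 | 1 | 0
  79 | 011111110011011001110 | 0 | 1
  80 | 111111100110110011101 | 1 | 1
  81 | 111111001101100111011 | 1 | 0
  82 | 111110011011001110110 | 1 | 0
  83 | 111100110110011101100 | 1 | 1
  84 | 111001101100111011001 | 1 | 1
  85 | 110011011001110110011 | 1 | 0
  86 | 100110110011101100110 | 1 | 0
  87 | 001101100111011001100 | 0 | 0
  88 | 011011001110110011000 | 0 | 0
  89 | 110110011101100110000 | 1 | 1
  90 | 101100111011001100001 | 1 | 1
  91 | 011001110110011000011 | 0 | 1
  92 | 110011101100110000111 | 1 | 0
  93 | 100111011001100001110 | 1 | 0
  94 | 001110110011000011100 | 0 | 0
  95 | 011101100110000111000 | 0 | 0
  96 | 111011001100001110000 | 1 | 1
  97 | 110110011000011100001 | 1 | 1
  98 | 101100110000111000011 | 1 | 0
  99 | 011001100001110000110 | 0 | 1
 100 | 110011000011100001101 | 1 | 1
 101 | 100110000111000011011 | 1 | 0
 102 | 001100001110000110110 | 0 | 1
 103 | 011000011100001101101 | 0 | 0
 104 | 110000111000011011010 | 1 | 0
 105 | 100001110000110110100 | 1 | 1
 106 | 000011100001101101001 | 0 | 0
 107 | 000111000011011010010 | 0 | 1
 108 | 001110000110110100101 | 0 | 0
 109 | 011100001101101001010 | 0 | 1
 110 | 111000011011010010101 | 1 | 1
 111 | 110000110110100101011 | 1 | 0
 112 | 100001101101001010110 | 1 | 0
 113 | 000011011010010101100 | 0 | 0
 114 | 000110110100101011000 | 0 | 0
 115 | 001101101001010110000 | 0 | 0
 116 | 011011010010101100000 | 0 | 0
 117 | 110110100101011000000 | 1 | 1
 118 | 101101001010110000001 | 1 | 1
 119 | 011010010101100000011 | 0 | 1
 120 | 110100101011000000111 | 1 | 0
 121 | 101001010110000001110 | 1 | 0
 122 | 010010101100000011100 | 0 | 0
 123 | 100101011000000111000 | 1 | 1
 124 | 001010110000001110001 | 0 | 0
 125 | 010101100000011100010 | 0 | 1
 126 | 101011000000111000101 | 1 | 1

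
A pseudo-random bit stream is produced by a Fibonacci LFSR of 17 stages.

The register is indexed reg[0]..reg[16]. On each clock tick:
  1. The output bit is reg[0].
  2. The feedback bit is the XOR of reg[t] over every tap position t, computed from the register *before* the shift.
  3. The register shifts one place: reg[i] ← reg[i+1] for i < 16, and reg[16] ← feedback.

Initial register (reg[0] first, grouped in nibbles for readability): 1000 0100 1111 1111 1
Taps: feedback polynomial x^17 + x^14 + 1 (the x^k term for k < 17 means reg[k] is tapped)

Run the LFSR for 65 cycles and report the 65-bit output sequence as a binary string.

step | reg (before) | out | fb
   0 | 10000100111111111 | 1 | 0
   1 | 00001001111111110 | 0 | 1
   2 | 00010011111111101 | 0 | 1
   3 | 00100111111111011 | 0 | 0
   4 | 01001111111110110 | 0 | 1
   5 | 10011111111101101 | 1 | 0
   6 | 00111111111011010 | 0 | 0
   7 | 01111111110110100 | 0 | 1
   8 | 11111111101101001 | 1 | 1
   9 | 11111111011010011 | 1 | 1
  10 | 11111110110100111 | 1 | 0
  11 | 11111101101001110 | 1 | 0
  12 | 11111011010011100 | 1 | 0
  13 | 11110110100111000 | 1 | 1
  14 | 11101101001110001 | 1 | 1
  15 | 11011010011100011 | 1 | 1
  16 | 10110100111000111 | 1 | 0
  17 | 01101001110001110 | 0 | 1
  18 | 11010011100011101 | 1 | 0
  19 | 10100111000111010 | 1 | 1
  20 | 01001110001110101 | 0 | 1
  21 | 10011100011101011 | 1 | 1
  22 | 00111000111010111 | 0 | 1
  23 | 01110001110101111 | 0 | 1
  24 | 11100011101011111 | 1 | 0
  25 | 11000111010111110 | 1 | 0
  26 | 10001110101111100 | 1 | 0
  27 | 00011101011111000 | 0 | 0
  28 | 00111010111110000 | 0 | 0
  29 | 01110101111100000 | 0 | 0
  30 | 11101011111000000 | 1 | 1
  31 | 11010111110000001 | 1 | 1
  32 | 10101111100000011 | 1 | 1
  33 | 01011111000000111 | 0 | 1
  34 | 10111110000001111 | 1 | 0
  35 | 01111100000011110 | 0 | 1
  36 | 11111000000111101 | 1 | 0
  37 | 11110000001111010 | 1 | 1
  38 | 11100000011110101 | 1 | 0
  39 | 11000000111101010 | 1 | 1
  40 | 10000001111010101 | 1 | 0
  41 | 00000011110101010 | 0 | 0
  42 | 00000111101010100 | 0 | 1
  43 | 00001111010101001 | 0 | 0
  44 | 00011110101010010 | 0 | 0
  45 | 00111101010100100 | 0 | 1
  46 | 01111010101001001 | 0 | 0
  47 | 11110101010010010 | 1 | 1
  48 | 11101010100100101 | 1 | 0
  49 | 11010101001001010 | 1 | 1
  50 | 10101010010010101 | 1 | 0
  51 | 01010100100101010 | 0 | 0
  52 | 10101001001010100 | 1 | 0
  53 | 01010010010101000 | 0 | 0
  54 | 10100100101010000 | 1 | 1
  55 | 01001001010100001 | 0 | 0
  56 | 10010010101000010 | 1 | 1
  57 | 00100101010000101 | 0 | 1
  58 | 01001010100001011 | 0 | 0
  59 | 10010101000010110 | 1 | 0
  60 | 00101010000101100 | 0 | 1
  61 | 01010100001011001 | 0 | 0
  62 | 10101000010110010 | 1 | 1
  63 | 01010000101100101 | 0 | 1
  64 | 10100001011001011 | 1 | 1

10000100111111111011010011100011101011111000000111101010100100101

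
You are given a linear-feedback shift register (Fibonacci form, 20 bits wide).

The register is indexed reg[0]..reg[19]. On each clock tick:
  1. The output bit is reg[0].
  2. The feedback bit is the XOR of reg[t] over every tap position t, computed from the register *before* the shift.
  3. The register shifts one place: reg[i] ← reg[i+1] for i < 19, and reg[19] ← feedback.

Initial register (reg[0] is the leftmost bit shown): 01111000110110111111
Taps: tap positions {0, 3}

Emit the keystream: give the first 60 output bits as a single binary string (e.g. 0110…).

tick  register→output (feedback)
  0  01111000110110111111→0 (1)
  1  11110001101101111111→1 (0)
  2  11100011011011111110→1 (1)
  3  11000110110111111101→1 (1)
  4  10001101101111111011→1 (1)
  5  00011011011111110111→0 (1)
  6  00110110111111101111→0 (1)
  7  01101101111111011111→0 (0)
  8  11011011111110111110→1 (0)
  9  10110111111101111100→1 (0)
 10  01101111111011111000→0 (0)
 11  11011111110111110000→1 (0)
 12  10111111101111100000→1 (0)
 13  01111111011111000000→0 (1)
 14  11111110111110000001→1 (0)
 15  11111101111100000010→1 (0)
 16  11111011111000000100→1 (0)
 17  11110111110000001000→1 (0)
 18  11101111100000010000→1 (1)
 19  11011111000000100001→1 (0)
 20  10111110000001000010→1 (0)
 21  01111100000010000100→0 (1)
 22  11111000000100001001→1 (0)
 23  11110000001000010010→1 (0)
 24  11100000010000100100→1 (1)
 25  11000000100001001001→1 (1)
 26  10000001000010010011→1 (1)
 27  00000010000100100111→0 (0)
 28  00000100001001001110→0 (0)
 29  00001000010010011100→0 (0)
 30  00010000100100111000→0 (1)
 31  00100001001001110001→0 (0)
 32  01000010010011100010→0 (0)
 33  10000100100111000100→1 (1)
 34  00001001001110001001→0 (0)
 35  00010010011100010010→0 (1)
 36  00100100111000100101→0 (0)
 37  01001001110001001010→0 (0)
 38  10010011100010010100→1 (0)
 39  00100111000100101000→0 (0)
 40  01001110001001010000→0 (0)
 41  10011100010010100000→1 (0)
 42  00111000100101000000→0 (1)
 43  01110001001010000001→0 (1)
 44  11100010010100000011→1 (1)
 45  11000100101000000111→1 (1)
 46  10001001010000001111→1 (1)
 47  00010010100000011111→0 (1)
 48  00100101000000111111→0 (0)
 49  01001010000001111110→0 (0)
 50  10010100000011111100→1 (0)
 51  00101000000111111000→0 (0)
 52  01010000001111110000→0 (1)
 53  10100000011111100001→1 (1)
 54  01000000111111000011→0 (0)
 55  10000001111110000110→1 (1)
 56  00000011111100001101→0 (0)
 57  00000111111000011010→0 (0)
 58  00001111110000110100→0 (0)
 59  00011111100001101000→0 (1)

011110001101101111111011111000000100001001001110001001010000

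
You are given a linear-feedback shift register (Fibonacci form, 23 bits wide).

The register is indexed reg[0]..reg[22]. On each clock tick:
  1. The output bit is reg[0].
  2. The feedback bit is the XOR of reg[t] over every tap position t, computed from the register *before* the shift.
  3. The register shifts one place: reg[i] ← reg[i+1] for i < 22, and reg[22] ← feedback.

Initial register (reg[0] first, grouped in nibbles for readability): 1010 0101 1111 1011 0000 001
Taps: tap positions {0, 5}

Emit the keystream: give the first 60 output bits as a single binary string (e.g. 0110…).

k : reg_k → out_k, fb_k
0: 10100101111110110000001 → 1, fb=0
1: 01001011111101100000010 → 0, fb=0
2: 10010111111011000000100 → 1, fb=0
3: 00101111110110000001000 → 0, fb=1
4: 01011111101100000010001 → 0, fb=1
5: 10111111011000000100011 → 1, fb=0
6: 01111110110000001000110 → 0, fb=1
7: 11111101100000010001101 → 1, fb=0
8: 11111011000000100011010 → 1, fb=1
9: 11110110000001000110101 → 1, fb=0
10: 11101100000010001101010 → 1, fb=0
11: 11011000000100011010100 → 1, fb=1
12: 10110000001000110101001 → 1, fb=1
13: 01100000010001101010011 → 0, fb=0
14: 11000000100011010100110 → 1, fb=1
15: 10000001000110101001101 → 1, fb=1
16: 00000010001101010011011 → 0, fb=0
17: 00000100011010100110110 → 0, fb=1
18: 00001000110101001101101 → 0, fb=0
19: 00010001101010011011010 → 0, fb=0
20: 00100011010100110110100 → 0, fb=0
21: 01000110101001101101000 → 0, fb=1
22: 10001101010011011010001 → 1, fb=0
23: 00011010100110110100010 → 0, fb=0
24: 00110101001101101000100 → 0, fb=1
25: 01101010011011010001001 → 0, fb=0
26: 11010100110110100010010 → 1, fb=0
27: 10101001101101000100100 → 1, fb=1
28: 01010011011010001001001 → 0, fb=0
29: 10100110110100010010010 → 1, fb=0
30: 01001101101000100100100 → 0, fb=1
31: 10011011010001001001001 → 1, fb=1
32: 00110110100010010010011 → 0, fb=1
33: 01101101000100100100111 → 0, fb=1
34: 11011010001001001001111 → 1, fb=1
35: 10110100010010010011111 → 1, fb=0
36: 01101000100100100111110 → 0, fb=0
37: 11010001001001001111100 → 1, fb=1
38: 10100010010010011111001 → 1, fb=1
39: 01000100100100111110011 → 0, fb=1
40: 10001001001001111100111 → 1, fb=1
41: 00010010010011111001111 → 0, fb=0
42: 00100100100111110011110 → 0, fb=1
43: 01001001001111100111101 → 0, fb=0
44: 10010010011111001111010 → 1, fb=1
45: 00100100111110011110101 → 0, fb=1
46: 01001001111100111101011 → 0, fb=0
47: 10010011111001111010110 → 1, fb=1
48: 00100111110011110101101 → 0, fb=1
49: 01001111100111101011011 → 0, fb=1
50: 10011111001111010110111 → 1, fb=0
51: 00111110011110101101110 → 0, fb=1
52: 01111100111101011011101 → 0, fb=1
53: 11111001111010110111011 → 1, fb=1
54: 11110011110101101110111 → 1, fb=1
55: 11100111101011011101111 → 1, fb=0
56: 11001111010110111011110 → 1, fb=0
57: 10011110101101110111100 → 1, fb=0
58: 00111101011011101111000 → 0, fb=1
59: 01111010110111011110001 → 0, fb=0

101001011111101100000010001101010011011010001001001001111100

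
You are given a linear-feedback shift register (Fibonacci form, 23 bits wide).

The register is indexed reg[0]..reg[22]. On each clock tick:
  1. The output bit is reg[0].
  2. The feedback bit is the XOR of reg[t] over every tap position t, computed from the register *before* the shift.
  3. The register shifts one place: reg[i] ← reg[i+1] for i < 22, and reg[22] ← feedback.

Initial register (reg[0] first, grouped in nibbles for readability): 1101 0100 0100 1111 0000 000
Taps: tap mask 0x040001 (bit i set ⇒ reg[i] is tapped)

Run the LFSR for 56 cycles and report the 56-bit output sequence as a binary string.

11010100010011110000000110100101101100111001111110110110

k : reg_k → out_k, fb_k
0: 11010100010011110000000 → 1, fb=1
1: 10101000100111100000001 → 1, fb=1
2: 01010001001111000000011 → 0, fb=0
3: 10100010011110000000110 → 1, fb=1
4: 01000100111100000001101 → 0, fb=0
5: 10001001111000000011010 → 1, fb=0
6: 00010011110000000110100 → 0, fb=1
7: 00100111100000001101001 → 0, fb=0
8: 01001111000000011010010 → 0, fb=1
9: 10011110000000110100101 → 1, fb=1
10: 00111100000001101001011 → 0, fb=0
11: 01111000000011010010110 → 0, fb=1
12: 11110000000110100101101 → 1, fb=1
13: 11100000001101001011011 → 1, fb=0
14: 11000000011010010110110 → 1, fb=0
15: 10000000110100101101100 → 1, fb=1
16: 00000001101001011011001 → 0, fb=1
17: 00000011010010110110011 → 0, fb=1
18: 00000110100101101100111 → 0, fb=0
19: 00001101001011011001110 → 0, fb=0
20: 00011010010110110011100 → 0, fb=1
21: 00110100101101100111001 → 0, fb=1
22: 01101001011011001110011 → 0, fb=1
23: 11010010110110011100111 → 1, fb=1
24: 10100101101100111001111 → 1, fb=1
25: 01001011011001110011111 → 0, fb=1
26: 10010110110011100111111 → 1, fb=0
27: 00101101100111001111110 → 0, fb=1
28: 01011011001110011111101 → 0, fb=1
29: 10110110011100111111011 → 1, fb=0
30: 01101100111001111110110 → 0, fb=1
31: 11011001110011111101101 → 1, fb=1
32: 10110011100111111011011 → 1, fb=0
33: 01100111001111110110110 → 0, fb=1
34: 11001110011111101101101 → 1, fb=1
35: 10011100111111011011011 → 1, fb=0
36: 00111001111110110110110 → 0, fb=1
37: 01110011111101101101101 → 0, fb=0
38: 11100111111011011011010 → 1, fb=0
39: 11001111110110110110100 → 1, fb=0
40: 10011111101101101101000 → 1, fb=1
41: 00111111011011011010001 → 0, fb=1
42: 01111110110110110100011 → 0, fb=0
43: 11111101101101101000110 → 1, fb=1
44: 11111011011011010001101 → 1, fb=1
45: 11110110110110100011011 → 1, fb=0
46: 11101101101101000110110 → 1, fb=0
47: 11011011011010001101100 → 1, fb=1
48: 10110110110100011011001 → 1, fb=0
49: 01101101101000110110010 → 0, fb=1
50: 11011011010001101100101 → 1, fb=1
51: 10110110100011011001011 → 1, fb=1
52: 01101101000110110010111 → 0, fb=1
53: 11011010001101100101111 → 1, fb=1
54: 10110100011011001011111 → 1, fb=0
55: 01101000110110010111110 → 0, fb=1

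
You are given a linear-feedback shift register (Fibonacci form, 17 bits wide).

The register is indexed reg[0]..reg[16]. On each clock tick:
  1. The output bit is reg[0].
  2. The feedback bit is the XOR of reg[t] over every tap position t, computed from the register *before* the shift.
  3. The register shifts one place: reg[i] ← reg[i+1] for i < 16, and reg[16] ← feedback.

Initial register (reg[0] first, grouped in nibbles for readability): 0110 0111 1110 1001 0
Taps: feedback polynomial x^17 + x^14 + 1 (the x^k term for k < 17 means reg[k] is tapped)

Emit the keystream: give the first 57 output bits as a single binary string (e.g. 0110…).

tick  register→output (feedback)
  0  01100111111010010→0 (0)
  1  11001111110100100→1 (0)
  2  10011111101001000→1 (1)
  3  00111111010010001→0 (0)
  4  01111110100100010→0 (0)
  5  11111101001000100→1 (0)
  6  11111010010001000→1 (1)
  7  11110100100010001→1 (1)
  8  11101001000100011→1 (1)
  9  11010010001000111→1 (0)
 10  10100100010001110→1 (0)
 11  01001000100011100→0 (1)
 12  10010001000111001→1 (1)
 13  00100010001110011→0 (0)
 14  01000100011100110→0 (1)
 15  10001000111001101→1 (0)
 16  00010001110011010→0 (0)
 17  00100011100110100→0 (1)
 18  01000111001101001→0 (0)
 19  10001110011010010→1 (1)
 20  00011100110100101→0 (1)
 21  00111001101001011→0 (0)
 22  01110011010010110→0 (1)
 23  11100110100101101→1 (0)
 24  11001101001011010→1 (1)
 25  10011010010110101→1 (0)
 26  00110100101101010→0 (0)
 27  01101001011010100→0 (1)
 28  11010010110101001→1 (1)
 29  10100101101010011→1 (1)
 30  01001011010100111→0 (1)
 31  10010110101001111→1 (0)
 32  00101101010011110→0 (1)
 33  01011010100111101→0 (1)
 34  10110101001111011→1 (1)
 35  01101010011110111→0 (1)
 36  11010100111101111→1 (0)
 37  10101001111011110→1 (0)
 38  01010011110111100→0 (1)
 39  10100111101111001→1 (1)
 40  01001111011110011→0 (0)
 41  10011110111100110→1 (0)
 42  00111101111001100→0 (1)
 43  01111011110011001→0 (0)
 44  11110111100110010→1 (1)
 45  11101111001100101→1 (0)
 46  11011110011001010→1 (1)
 47  10111100110010101→1 (0)
 48  01111001100101010→0 (0)
 49  11110011001010100→1 (0)
 50  11100110010101000→1 (1)
 51  11001100101010001→1 (1)
 52  10011001010100011→1 (1)
 53  00110010101000111→0 (1)
 54  01100101010001111→0 (1)
 55  11001010100011111→1 (0)
 56  10010101000111110→1 (0)

011001111110100100010001110011010010110101001111011110011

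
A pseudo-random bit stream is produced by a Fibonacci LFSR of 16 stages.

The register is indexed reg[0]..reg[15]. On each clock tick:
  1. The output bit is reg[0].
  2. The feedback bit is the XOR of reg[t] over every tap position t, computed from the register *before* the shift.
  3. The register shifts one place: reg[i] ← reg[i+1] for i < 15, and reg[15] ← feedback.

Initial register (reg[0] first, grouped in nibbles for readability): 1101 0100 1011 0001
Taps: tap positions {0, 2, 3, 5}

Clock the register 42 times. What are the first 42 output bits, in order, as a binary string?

step | reg (before) | out | fb
   0 | 1101010010110001 | 1 | 1
   1 | 1010100101100011 | 1 | 0
   2 | 0101001011000110 | 0 | 1
   3 | 1010010110001101 | 1 | 1
   4 | 0100101100011011 | 0 | 0
   5 | 1001011000110110 | 1 | 1
   6 | 0010110001101101 | 0 | 0
   7 | 0101100011011010 | 0 | 1
   8 | 1011000110110101 | 1 | 1
   9 | 0110001101101011 | 0 | 1
  10 | 1100011011010111 | 1 | 0
  11 | 1000110110101110 | 1 | 0
  12 | 0001101101011100 | 0 | 1
  13 | 0011011010111001 | 0 | 1
  14 | 0110110101110011 | 0 | 0
  15 | 1101101011100110 | 1 | 0
  16 | 1011010111001100 | 1 | 0
  17 | 0110101110011000 | 0 | 1
  18 | 1101011100110001 | 1 | 1
  19 | 1010111001100011 | 1 | 1
  20 | 0101110011000111 | 0 | 0
  21 | 1011100110001110 | 1 | 1
  22 | 0111001100011101 | 0 | 0
  23 | 1110011000111010 | 1 | 1
  24 | 1100110001110101 | 1 | 0
  25 | 1001100011101010 | 1 | 0
  26 | 0011000111010100 | 0 | 0
  27 | 0110001110101000 | 0 | 1
  28 | 1100011101010001 | 1 | 0
  29 | 1000111010100010 | 1 | 0
  30 | 0001110101000100 | 0 | 0
  31 | 0011101010001000 | 0 | 0
  32 | 0111010100010000 | 0 | 1
  33 | 1110101000100001 | 1 | 0
  34 | 1101010001000010 | 1 | 1
  35 | 1010100010000101 | 1 | 0
  36 | 0101000100001010 | 0 | 1
  37 | 1010001000010101 | 1 | 0
  38 | 0100010000101010 | 0 | 1
  39 | 1000100001010101 | 1 | 1
  40 | 0001000010101011 | 0 | 1
  41 | 0010000101010111 | 0 | 1

110101001011000110110101110011000111010100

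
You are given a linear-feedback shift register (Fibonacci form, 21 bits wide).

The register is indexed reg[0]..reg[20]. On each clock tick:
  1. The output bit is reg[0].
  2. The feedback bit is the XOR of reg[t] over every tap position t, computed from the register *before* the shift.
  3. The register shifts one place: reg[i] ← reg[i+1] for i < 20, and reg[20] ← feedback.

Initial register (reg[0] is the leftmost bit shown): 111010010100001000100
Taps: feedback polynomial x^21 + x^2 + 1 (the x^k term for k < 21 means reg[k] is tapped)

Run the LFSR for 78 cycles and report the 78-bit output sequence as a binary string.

111010010100001000100010011000100101010101011111010110000000000100010001110000

k : reg_k → out_k, fb_k
0: 111010010100001000100 → 1, fb=0
1: 110100101000010001000 → 1, fb=1
2: 101001010000100010001 → 1, fb=0
3: 010010100001000100010 → 0, fb=0
4: 100101000010001000100 → 1, fb=1
5: 001010000100010001001 → 0, fb=1
6: 010100001000100010011 → 0, fb=0
7: 101000010001000100110 → 1, fb=0
8: 010000100010001001100 → 0, fb=0
9: 100001000100010011000 → 1, fb=1
10: 000010001000100110001 → 0, fb=0
11: 000100010001001100010 → 0, fb=0
12: 001000100010011000100 → 0, fb=1
13: 010001000100110001001 → 0, fb=0
14: 100010001001100010010 → 1, fb=1
15: 000100010011000100101 → 0, fb=0
16: 001000100110001001010 → 0, fb=1
17: 010001001100010010101 → 0, fb=0
18: 100010011000100101010 → 1, fb=1
19: 000100110001001010101 → 0, fb=0
20: 001001100010010101010 → 0, fb=1
21: 010011000100101010101 → 0, fb=0
22: 100110001001010101010 → 1, fb=1
23: 001100010010101010101 → 0, fb=1
24: 011000100101010101011 → 0, fb=1
25: 110001001010101010111 → 1, fb=1
26: 100010010101010101111 → 1, fb=1
27: 000100101010101011111 → 0, fb=0
28: 001001010101010111110 → 0, fb=1
29: 010010101010101111101 → 0, fb=0
30: 100101010101011111010 → 1, fb=1
31: 001010101010111110101 → 0, fb=1
32: 010101010101111101011 → 0, fb=0
33: 101010101011111010110 → 1, fb=0
34: 010101010111110101100 → 0, fb=0
35: 101010101111101011000 → 1, fb=0
36: 010101011111010110000 → 0, fb=0
37: 101010111110101100000 → 1, fb=0
38: 010101111101011000000 → 0, fb=0
39: 101011111010110000000 → 1, fb=0
40: 010111110101100000000 → 0, fb=0
41: 101111101011000000000 → 1, fb=0
42: 011111010110000000000 → 0, fb=1
43: 111110101100000000001 → 1, fb=0
44: 111101011000000000010 → 1, fb=0
45: 111010110000000000100 → 1, fb=0
46: 110101100000000001000 → 1, fb=1
47: 101011000000000010001 → 1, fb=0
48: 010110000000000100010 → 0, fb=0
49: 101100000000001000100 → 1, fb=0
50: 011000000000010001000 → 0, fb=1
51: 110000000000100010001 → 1, fb=1
52: 100000000001000100011 → 1, fb=1
53: 000000000010001000111 → 0, fb=0
54: 000000000100010001110 → 0, fb=0
55: 000000001000100011100 → 0, fb=0
56: 000000010001000111000 → 0, fb=0
57: 000000100010001110000 → 0, fb=0
58: 000001000100011100000 → 0, fb=0
59: 000010001000111000000 → 0, fb=0
60: 000100010001110000000 → 0, fb=0
61: 001000100011100000000 → 0, fb=1
62: 010001000111000000001 → 0, fb=0
63: 100010001110000000010 → 1, fb=1
64: 000100011100000000101 → 0, fb=0
65: 001000111000000001010 → 0, fb=1
66: 010001110000000010101 → 0, fb=0
67: 100011100000000101010 → 1, fb=1
68: 000111000000001010101 → 0, fb=0
69: 001110000000010101010 → 0, fb=1
70: 011100000000101010101 → 0, fb=1
71: 111000000001010101011 → 1, fb=0
72: 110000000010101010110 → 1, fb=1
73: 100000000101010101101 → 1, fb=1
74: 000000001010101011011 → 0, fb=0
75: 000000010101010110110 → 0, fb=0
76: 000000101010101101100 → 0, fb=0
77: 000001010101011011000 → 0, fb=0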